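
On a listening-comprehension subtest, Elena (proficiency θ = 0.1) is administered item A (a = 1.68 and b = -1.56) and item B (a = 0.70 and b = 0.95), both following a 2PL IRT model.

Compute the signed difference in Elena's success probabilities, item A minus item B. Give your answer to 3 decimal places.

0.587

P(θ) = 1 / (1 + exp(−a(θ − b)))
P_A = 0.9421
P_B = 0.3555
P_A − P_B = 0.5866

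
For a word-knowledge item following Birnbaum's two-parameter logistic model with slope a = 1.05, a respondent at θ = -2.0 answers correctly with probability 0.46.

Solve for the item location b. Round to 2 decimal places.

P(θ) = 1 / (1 + exp(−a(θ − b)))
logit(0.46) = ln(0.46/0.54) = -0.1603
b = θ − logit/(a) = -2.0 − (-0.1603)/1.0500 = -1.8473

-1.85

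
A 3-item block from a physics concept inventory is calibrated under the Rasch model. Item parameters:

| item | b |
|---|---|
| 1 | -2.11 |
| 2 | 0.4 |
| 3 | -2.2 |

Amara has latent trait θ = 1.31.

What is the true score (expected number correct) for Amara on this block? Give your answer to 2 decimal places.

P(θ) = 1 / (1 + exp(−(θ − b)))
P_1 = 1/(1+e^{-3.4200}) = 0.9683
P_2 = 1/(1+e^{-0.9100}) = 0.7130
P_3 = 1/(1+e^{-3.5100}) = 0.9710
E[score] = 0.9683 + 0.7130 + 0.9710 = 2.6523

2.65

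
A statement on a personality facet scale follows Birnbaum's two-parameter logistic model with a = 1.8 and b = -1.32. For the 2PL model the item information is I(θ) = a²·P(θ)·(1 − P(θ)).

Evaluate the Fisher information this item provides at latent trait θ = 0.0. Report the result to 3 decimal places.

P = 1/(1+e^{-2.3760}) = 0.9150
P(1−P) = 0.9150 × 0.0850 = 0.0778
I = a² × P(1−P) = 1.8² × 0.0778 = 0.25205

0.252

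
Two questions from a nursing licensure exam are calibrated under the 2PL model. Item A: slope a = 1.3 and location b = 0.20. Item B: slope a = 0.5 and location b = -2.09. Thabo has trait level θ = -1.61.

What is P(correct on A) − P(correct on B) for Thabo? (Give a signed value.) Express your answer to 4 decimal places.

-0.4729

P(θ) = 1 / (1 + exp(−a(θ − b)))
P_A = 0.0868
P_B = 0.5597
P_A − P_B = -0.4729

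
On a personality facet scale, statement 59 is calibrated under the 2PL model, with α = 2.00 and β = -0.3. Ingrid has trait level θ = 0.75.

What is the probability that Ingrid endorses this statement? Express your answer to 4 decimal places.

0.8909

P(θ) = 1 / (1 + exp(−α(θ − β)))
Exponent: 2.00 × (0.75 − (-0.3)) = 2.1000
1/(1 + e^{-2.1000}) = 0.8909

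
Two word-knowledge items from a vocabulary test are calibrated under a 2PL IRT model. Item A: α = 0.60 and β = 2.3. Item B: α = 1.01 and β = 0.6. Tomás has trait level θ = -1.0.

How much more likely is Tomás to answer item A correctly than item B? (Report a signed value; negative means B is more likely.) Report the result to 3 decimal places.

-0.044

P(θ) = 1 / (1 + exp(−α(θ − β)))
P_A = 0.1213
P_B = 0.1658
P_A − P_B = -0.0444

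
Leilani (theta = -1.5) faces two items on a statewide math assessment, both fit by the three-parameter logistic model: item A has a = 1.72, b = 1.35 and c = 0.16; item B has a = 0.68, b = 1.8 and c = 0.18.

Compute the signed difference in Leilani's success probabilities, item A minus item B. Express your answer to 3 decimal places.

P(theta) = c + (1 − c) · 1 / (1 + exp(−a(theta − b)))
P_A = 0.1662
P_B = 0.2586
P_A − P_B = -0.0924

-0.092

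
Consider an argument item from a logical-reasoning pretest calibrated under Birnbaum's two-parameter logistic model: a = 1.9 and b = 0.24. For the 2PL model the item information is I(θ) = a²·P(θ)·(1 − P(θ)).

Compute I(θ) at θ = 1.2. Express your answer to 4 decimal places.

P = 1/(1+e^{-1.8240}) = 0.8610
P(1−P) = 0.8610 × 0.1390 = 0.1196
I = a² × P(1−P) = 1.9² × 0.1196 = 0.43192

0.4319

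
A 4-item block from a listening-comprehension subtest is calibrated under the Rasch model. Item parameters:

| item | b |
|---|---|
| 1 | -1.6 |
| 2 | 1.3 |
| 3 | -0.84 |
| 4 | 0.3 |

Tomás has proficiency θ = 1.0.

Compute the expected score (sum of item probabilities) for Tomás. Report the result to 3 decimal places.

P(θ) = 1 / (1 + exp(−(θ − b)))
P_1 = 1/(1+e^{-2.6000}) = 0.9309
P_2 = 1/(1+e^{0.3000}) = 0.4256
P_3 = 1/(1+e^{-1.8400}) = 0.8629
P_4 = 1/(1+e^{-0.7000}) = 0.6682
E[score] = 0.9309 + 0.4256 + 0.8629 + 0.6682 = 2.8876

2.888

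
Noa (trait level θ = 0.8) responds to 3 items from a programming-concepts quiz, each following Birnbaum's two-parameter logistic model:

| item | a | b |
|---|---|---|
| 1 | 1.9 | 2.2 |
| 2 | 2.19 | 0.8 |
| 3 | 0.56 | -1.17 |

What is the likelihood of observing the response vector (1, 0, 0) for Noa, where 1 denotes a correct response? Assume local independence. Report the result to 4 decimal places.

0.0081

P(θ) = 1 / (1 + exp(−a(θ − b)))
P_1 = 1/(1+e^{2.6600}) = 0.0654
P_2 = 1/(1+e^{0.0000}) = 0.5000
P_3 = 1/(1+e^{-1.1032}) = 0.7509
L = P_1 × (1−P_2) × (1−P_3) = 0.0654 × 0.5000 × 0.2491 = 0.00814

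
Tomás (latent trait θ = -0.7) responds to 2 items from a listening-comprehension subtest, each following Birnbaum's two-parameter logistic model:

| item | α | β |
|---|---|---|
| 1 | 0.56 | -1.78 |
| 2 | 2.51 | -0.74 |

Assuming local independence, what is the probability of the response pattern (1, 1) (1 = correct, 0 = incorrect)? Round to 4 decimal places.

0.3396

P(θ) = 1 / (1 + exp(−α(θ − β)))
P_1 = 1/(1+e^{-0.6048}) = 0.6468
P_2 = 1/(1+e^{-0.1004}) = 0.5251
L = P_1 × P_2 = 0.6468 × 0.5251 = 0.33960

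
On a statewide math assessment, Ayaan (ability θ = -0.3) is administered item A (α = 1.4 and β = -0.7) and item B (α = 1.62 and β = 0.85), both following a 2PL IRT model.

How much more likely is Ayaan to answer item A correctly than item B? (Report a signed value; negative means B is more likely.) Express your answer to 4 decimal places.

0.5021

P(θ) = 1 / (1 + exp(−α(θ − β)))
P_A = 0.6365
P_B = 0.1344
P_A − P_B = 0.5021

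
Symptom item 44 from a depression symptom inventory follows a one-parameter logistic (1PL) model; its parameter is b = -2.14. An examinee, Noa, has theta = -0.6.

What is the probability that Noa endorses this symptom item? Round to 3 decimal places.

P(theta) = 1 / (1 + exp(−(theta − b)))
Exponent: (-0.6 − (-2.14)) = 1.5400
1/(1 + e^{-1.5400}) = 0.8235
P = 0.8235

0.823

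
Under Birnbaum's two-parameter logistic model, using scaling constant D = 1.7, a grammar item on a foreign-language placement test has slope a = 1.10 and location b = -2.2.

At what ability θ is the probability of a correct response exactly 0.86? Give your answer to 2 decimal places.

-1.23

P(θ) = 1 / (1 + exp(−D·a(θ − b)))
logit = ln(0.8600/0.1400) = 1.8153
θ = b + logit/(1.7·a) = -2.2 + 1.8153/1.8700 = -1.2293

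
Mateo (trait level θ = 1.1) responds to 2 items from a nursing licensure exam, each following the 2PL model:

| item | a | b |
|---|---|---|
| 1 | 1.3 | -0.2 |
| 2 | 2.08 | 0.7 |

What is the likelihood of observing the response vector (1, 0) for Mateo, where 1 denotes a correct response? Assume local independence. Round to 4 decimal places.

0.2560

P(θ) = 1 / (1 + exp(−a(θ − b)))
P_1 = 1/(1+e^{-1.6900}) = 0.8442
P_2 = 1/(1+e^{-0.8320}) = 0.6968
L = P_1 × (1−P_2) = 0.8442 × 0.3032 = 0.25599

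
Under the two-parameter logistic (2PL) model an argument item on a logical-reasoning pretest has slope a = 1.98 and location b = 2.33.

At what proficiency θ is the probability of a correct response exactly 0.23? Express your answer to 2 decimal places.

1.72

P(θ) = 1 / (1 + exp(−a(θ − b)))
logit = ln(0.2300/0.7700) = -1.2083
θ = b + logit/(a) = 2.33 + (-1.2083)/1.9800 = 1.7197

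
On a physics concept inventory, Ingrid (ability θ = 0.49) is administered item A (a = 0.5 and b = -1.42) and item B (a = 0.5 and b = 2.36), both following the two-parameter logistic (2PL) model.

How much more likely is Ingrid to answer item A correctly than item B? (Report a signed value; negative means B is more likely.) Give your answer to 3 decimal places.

P(θ) = 1 / (1 + exp(−a(θ − b)))
P_A = 0.7221
P_B = 0.2819
P_A − P_B = 0.4402

0.440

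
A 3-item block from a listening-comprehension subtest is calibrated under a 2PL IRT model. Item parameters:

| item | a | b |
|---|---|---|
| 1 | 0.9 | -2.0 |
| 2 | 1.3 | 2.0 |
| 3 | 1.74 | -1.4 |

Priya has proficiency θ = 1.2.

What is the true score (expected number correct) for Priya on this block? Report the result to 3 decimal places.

P(θ) = 1 / (1 + exp(−a(θ − b)))
P_1 = 1/(1+e^{-2.8800}) = 0.9468
P_2 = 1/(1+e^{1.0400}) = 0.2611
P_3 = 1/(1+e^{-4.5240}) = 0.9893
E[score] = 0.9468 + 0.2611 + 0.9893 = 2.1973

2.197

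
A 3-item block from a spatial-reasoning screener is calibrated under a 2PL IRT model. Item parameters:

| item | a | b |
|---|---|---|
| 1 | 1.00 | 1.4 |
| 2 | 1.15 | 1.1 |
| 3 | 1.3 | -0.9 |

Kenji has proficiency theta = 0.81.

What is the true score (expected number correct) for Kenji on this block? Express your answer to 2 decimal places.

1.68

P(theta) = 1 / (1 + exp(−a(theta − b)))
P_1 = 1/(1+e^{0.5900}) = 0.3566
P_2 = 1/(1+e^{0.3335}) = 0.4174
P_3 = 1/(1+e^{-2.2230}) = 0.9023
E[score] = 0.3566 + 0.4174 + 0.9023 = 1.6763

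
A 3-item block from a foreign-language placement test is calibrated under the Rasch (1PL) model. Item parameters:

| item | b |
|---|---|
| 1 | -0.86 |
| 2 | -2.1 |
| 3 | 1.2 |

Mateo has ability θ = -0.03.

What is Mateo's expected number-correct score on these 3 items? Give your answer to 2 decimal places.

P(θ) = 1 / (1 + exp(−(θ − b)))
P_1 = 1/(1+e^{-0.8300}) = 0.6964
P_2 = 1/(1+e^{-2.0700}) = 0.8880
P_3 = 1/(1+e^{1.2300}) = 0.2262
E[score] = 0.6964 + 0.8880 + 0.2262 = 1.8105

1.81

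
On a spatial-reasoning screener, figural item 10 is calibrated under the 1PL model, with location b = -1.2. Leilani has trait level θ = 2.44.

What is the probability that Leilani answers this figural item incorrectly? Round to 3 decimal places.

0.026

P(θ) = 1 / (1 + exp(−(θ − b)))
Exponent: (2.44 − (-1.2)) = 3.6400
1/(1 + e^{-3.6400}) = 0.9744
P = 0.9744
P(incorrect) = 1 − 0.9744 = 0.0256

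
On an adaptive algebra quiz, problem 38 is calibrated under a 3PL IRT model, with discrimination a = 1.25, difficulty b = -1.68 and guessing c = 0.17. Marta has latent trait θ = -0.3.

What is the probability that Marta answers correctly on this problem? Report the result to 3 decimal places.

P(θ) = c + (1 − c) · 1 / (1 + exp(−a(θ − b)))
Exponent: 1.25 × (-0.3 − (-1.68)) = 1.7250
1/(1 + e^{-1.7250}) = 0.8488
P = 0.17 + 0.83 × 0.8488 = 0.8745

0.874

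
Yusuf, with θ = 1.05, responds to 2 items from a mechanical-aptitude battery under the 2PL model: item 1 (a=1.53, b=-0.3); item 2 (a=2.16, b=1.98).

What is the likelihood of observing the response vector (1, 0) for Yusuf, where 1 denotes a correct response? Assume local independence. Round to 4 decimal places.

P(θ) = 1 / (1 + exp(−a(θ − b)))
P_1 = 1/(1+e^{-2.0655}) = 0.8875
P_2 = 1/(1+e^{2.0088}) = 0.1183
L = P_1 × (1−P_2) = 0.8875 × 0.8817 = 0.78253

0.7825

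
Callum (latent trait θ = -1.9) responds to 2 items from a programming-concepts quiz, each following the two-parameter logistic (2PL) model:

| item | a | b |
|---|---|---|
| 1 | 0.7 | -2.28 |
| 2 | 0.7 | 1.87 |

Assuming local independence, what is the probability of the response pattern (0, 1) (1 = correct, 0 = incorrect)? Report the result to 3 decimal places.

P(θ) = 1 / (1 + exp(−a(θ − b)))
P_1 = 1/(1+e^{-0.2660}) = 0.5661
P_2 = 1/(1+e^{2.6390}) = 0.0667
L = (1−P_1) × P_2 = 0.4339 × 0.0667 = 0.02893

0.029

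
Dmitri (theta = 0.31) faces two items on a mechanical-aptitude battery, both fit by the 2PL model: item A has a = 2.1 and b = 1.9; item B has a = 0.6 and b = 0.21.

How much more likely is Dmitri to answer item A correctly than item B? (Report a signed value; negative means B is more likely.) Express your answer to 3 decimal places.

-0.481

P(theta) = 1 / (1 + exp(−a(theta − b)))
P_A = 0.0343
P_B = 0.5150
P_A − P_B = -0.4807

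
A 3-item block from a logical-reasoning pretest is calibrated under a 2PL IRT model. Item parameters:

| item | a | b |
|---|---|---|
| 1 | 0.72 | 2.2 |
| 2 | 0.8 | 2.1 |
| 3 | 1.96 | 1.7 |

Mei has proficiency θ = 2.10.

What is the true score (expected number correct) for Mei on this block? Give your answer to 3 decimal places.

P(θ) = 1 / (1 + exp(−a(θ − b)))
P_1 = 1/(1+e^{0.0720}) = 0.4820
P_2 = 1/(1+e^{0.0000}) = 0.5000
P_3 = 1/(1+e^{-0.7840}) = 0.6865
E[score] = 0.4820 + 0.5000 + 0.6865 = 1.6685

1.669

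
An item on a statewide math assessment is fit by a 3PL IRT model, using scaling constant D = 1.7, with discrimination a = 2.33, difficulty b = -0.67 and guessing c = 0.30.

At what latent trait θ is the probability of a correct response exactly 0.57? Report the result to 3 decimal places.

P(θ) = c + (1 − c) · 1 / (1 + exp(−D·a(θ − b)))
Remove guessing floor: (0.57 − 0.30)/(1 − 0.30) = 0.3857
logit = ln(0.3857/0.6143) = -0.4654
θ = b + logit/(1.7·a) = -0.67 + (-0.4654)/3.9610 = -0.7875

-0.787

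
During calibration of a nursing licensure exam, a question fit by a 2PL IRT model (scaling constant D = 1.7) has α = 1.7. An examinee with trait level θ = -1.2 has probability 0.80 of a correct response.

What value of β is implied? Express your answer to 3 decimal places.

-1.680

P(θ) = 1 / (1 + exp(−D·α(θ − β)))
logit(0.80) = ln(0.80/0.20) = 1.3863
β = θ − logit/(1.7·α) = -1.2 − 1.3863/2.8900 = -1.6797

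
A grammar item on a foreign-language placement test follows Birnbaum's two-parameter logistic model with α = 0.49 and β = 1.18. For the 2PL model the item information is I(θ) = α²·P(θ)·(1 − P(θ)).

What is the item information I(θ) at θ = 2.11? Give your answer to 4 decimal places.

P = 1/(1+e^{-0.4557}) = 0.6120
P(1−P) = 0.6120 × 0.3880 = 0.2375
I = α² × P(1−P) = 0.49² × 0.2375 = 0.05701

0.0570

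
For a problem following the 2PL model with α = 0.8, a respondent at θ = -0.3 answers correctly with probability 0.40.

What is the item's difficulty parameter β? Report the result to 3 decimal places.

0.207

P(θ) = 1 / (1 + exp(−α(θ − β)))
logit(0.40) = ln(0.40/0.60) = -0.4055
β = θ − logit/(α) = -0.3 − (-0.4055)/0.8000 = 0.2068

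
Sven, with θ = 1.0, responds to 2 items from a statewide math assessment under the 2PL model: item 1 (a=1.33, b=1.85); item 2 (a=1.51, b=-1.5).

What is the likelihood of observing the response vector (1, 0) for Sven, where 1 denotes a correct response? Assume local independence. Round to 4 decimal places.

P(θ) = 1 / (1 + exp(−a(θ − b)))
P_1 = 1/(1+e^{1.1305}) = 0.2441
P_2 = 1/(1+e^{-3.7750}) = 0.9776
L = P_1 × (1−P_2) = 0.2441 × 0.0224 = 0.00547

0.0055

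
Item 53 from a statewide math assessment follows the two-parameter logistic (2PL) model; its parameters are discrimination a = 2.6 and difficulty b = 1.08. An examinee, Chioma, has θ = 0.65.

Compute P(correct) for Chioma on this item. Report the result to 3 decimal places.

0.246

P(θ) = 1 / (1 + exp(−a(θ − b)))
Exponent: 2.6 × (0.65 − 1.08) = -1.1180
1/(1 + e^{1.1180}) = 0.2464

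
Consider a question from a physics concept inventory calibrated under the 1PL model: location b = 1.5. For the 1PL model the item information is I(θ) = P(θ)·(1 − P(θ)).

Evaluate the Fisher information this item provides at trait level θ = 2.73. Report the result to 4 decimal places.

P = 1/(1+e^{-1.2300}) = 0.7738
P(1−P) = 0.7738 × 0.2262 = 0.1750
I = P(1−P) = 0.17502

0.1750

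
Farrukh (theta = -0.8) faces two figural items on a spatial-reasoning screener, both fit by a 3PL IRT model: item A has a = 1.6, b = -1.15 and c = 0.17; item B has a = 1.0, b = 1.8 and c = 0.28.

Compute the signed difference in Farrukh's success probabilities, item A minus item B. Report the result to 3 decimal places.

0.368

P(theta) = c + (1 − c) · 1 / (1 + exp(−a(theta − b)))
P_A = 0.6983
P_B = 0.3298
P_A − P_B = 0.3685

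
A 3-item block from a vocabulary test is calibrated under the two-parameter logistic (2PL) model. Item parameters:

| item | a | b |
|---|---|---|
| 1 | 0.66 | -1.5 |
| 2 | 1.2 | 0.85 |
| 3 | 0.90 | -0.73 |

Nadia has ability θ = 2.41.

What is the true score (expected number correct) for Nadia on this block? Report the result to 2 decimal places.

P(θ) = 1 / (1 + exp(−a(θ − b)))
P_1 = 1/(1+e^{-2.5806}) = 0.9296
P_2 = 1/(1+e^{-1.8720}) = 0.8667
P_3 = 1/(1+e^{-2.8260}) = 0.9441
E[score] = 0.9296 + 0.8667 + 0.9441 = 2.7404

2.74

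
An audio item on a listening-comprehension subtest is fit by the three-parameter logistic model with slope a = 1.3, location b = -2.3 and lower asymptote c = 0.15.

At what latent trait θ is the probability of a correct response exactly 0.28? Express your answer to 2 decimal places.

-3.62

P(θ) = c + (1 − c) · 1 / (1 + exp(−a(θ − b)))
Remove guessing floor: (0.28 − 0.15)/(1 − 0.15) = 0.1529
logit = ln(0.1529/0.8471) = -1.7117
θ = b + logit/(a) = -2.3 + (-1.7117)/1.3000 = -3.6167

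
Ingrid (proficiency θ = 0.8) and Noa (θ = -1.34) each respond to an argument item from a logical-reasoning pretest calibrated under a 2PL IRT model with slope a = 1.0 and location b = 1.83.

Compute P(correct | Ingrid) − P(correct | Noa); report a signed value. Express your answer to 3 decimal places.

P(θ) = 1 / (1 + exp(−a(θ − b)))
P(Ingrid) = 0.2631  [exponent -1.0300]
P(Noa) = 0.0403  [exponent -3.1700]
Difference = 0.2631 − 0.0403 = 0.2228

0.223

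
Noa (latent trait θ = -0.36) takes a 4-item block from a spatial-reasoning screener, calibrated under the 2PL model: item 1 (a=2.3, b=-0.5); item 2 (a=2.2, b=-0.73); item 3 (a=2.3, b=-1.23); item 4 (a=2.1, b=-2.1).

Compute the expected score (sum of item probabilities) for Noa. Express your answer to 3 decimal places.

3.128

P(θ) = 1 / (1 + exp(−a(θ − b)))
P_1 = 1/(1+e^{-0.3220}) = 0.5798
P_2 = 1/(1+e^{-0.8140}) = 0.6930
P_3 = 1/(1+e^{-2.0010}) = 0.8809
P_4 = 1/(1+e^{-3.6540}) = 0.9748
E[score] = 0.5798 + 0.6930 + 0.8809 + 0.9748 = 3.1284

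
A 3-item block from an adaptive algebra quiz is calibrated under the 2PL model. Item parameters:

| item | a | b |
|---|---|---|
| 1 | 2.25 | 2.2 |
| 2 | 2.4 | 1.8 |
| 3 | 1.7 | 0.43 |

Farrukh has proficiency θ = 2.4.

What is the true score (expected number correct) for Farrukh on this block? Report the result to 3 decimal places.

P(θ) = 1 / (1 + exp(−a(θ − b)))
P_1 = 1/(1+e^{-0.4500}) = 0.6106
P_2 = 1/(1+e^{-1.4400}) = 0.8085
P_3 = 1/(1+e^{-3.3490}) = 0.9661
E[score] = 0.6106 + 0.8085 + 0.9661 = 2.3852

2.385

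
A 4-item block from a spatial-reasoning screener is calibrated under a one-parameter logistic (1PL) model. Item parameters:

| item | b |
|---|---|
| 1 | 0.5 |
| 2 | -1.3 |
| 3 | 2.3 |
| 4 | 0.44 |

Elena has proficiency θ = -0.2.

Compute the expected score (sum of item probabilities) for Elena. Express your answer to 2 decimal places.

P(θ) = 1 / (1 + exp(−(θ − b)))
P_1 = 1/(1+e^{0.7000}) = 0.3318
P_2 = 1/(1+e^{-1.1000}) = 0.7503
P_3 = 1/(1+e^{2.5000}) = 0.0759
P_4 = 1/(1+e^{0.6400}) = 0.3452
E[score] = 0.3318 + 0.7503 + 0.0759 + 0.3452 = 1.5032

1.50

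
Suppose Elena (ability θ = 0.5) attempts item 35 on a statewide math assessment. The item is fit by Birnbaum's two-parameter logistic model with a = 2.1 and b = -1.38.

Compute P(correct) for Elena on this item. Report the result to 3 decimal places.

P(θ) = 1 / (1 + exp(−a(θ − b)))
Exponent: 2.1 × (0.5 − (-1.38)) = 3.9480
1/(1 + e^{-3.9480}) = 0.9811

0.981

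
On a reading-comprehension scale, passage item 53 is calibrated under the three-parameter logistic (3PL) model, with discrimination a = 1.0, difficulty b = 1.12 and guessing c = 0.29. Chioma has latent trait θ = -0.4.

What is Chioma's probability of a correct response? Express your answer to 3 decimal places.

0.417

P(θ) = c + (1 − c) · 1 / (1 + exp(−a(θ − b)))
Exponent: 1.0 × (-0.4 − 1.12) = -1.5200
1/(1 + e^{1.5200}) = 0.1795
P = 0.29 + 0.71 × 0.1795 = 0.4174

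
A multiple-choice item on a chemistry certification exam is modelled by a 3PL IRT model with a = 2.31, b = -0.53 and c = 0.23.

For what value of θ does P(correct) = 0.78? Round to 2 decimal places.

P(θ) = c + (1 − c) · 1 / (1 + exp(−a(θ − b)))
Remove guessing floor: (0.78 − 0.23)/(1 − 0.23) = 0.7143
logit = ln(0.7143/0.2857) = 0.9163
θ = b + logit/(a) = -0.53 + 0.9163/2.3100 = -0.1333

-0.13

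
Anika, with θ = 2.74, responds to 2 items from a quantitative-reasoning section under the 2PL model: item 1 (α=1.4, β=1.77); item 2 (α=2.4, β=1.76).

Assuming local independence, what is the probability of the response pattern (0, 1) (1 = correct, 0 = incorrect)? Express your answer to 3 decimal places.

0.187

P(θ) = 1 / (1 + exp(−α(θ − β)))
P_1 = 1/(1+e^{-1.3580}) = 0.7954
P_2 = 1/(1+e^{-2.3520}) = 0.9131
L = (1−P_1) × P_2 = 0.2046 × 0.9131 = 0.18679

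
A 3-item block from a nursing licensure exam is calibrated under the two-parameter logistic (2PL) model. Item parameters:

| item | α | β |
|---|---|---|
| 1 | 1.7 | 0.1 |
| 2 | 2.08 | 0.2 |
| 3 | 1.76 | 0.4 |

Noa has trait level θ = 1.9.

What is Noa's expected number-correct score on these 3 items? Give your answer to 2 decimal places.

P(θ) = 1 / (1 + exp(−α(θ − β)))
P_1 = 1/(1+e^{-3.0600}) = 0.9552
P_2 = 1/(1+e^{-3.5360}) = 0.9717
P_3 = 1/(1+e^{-2.6400}) = 0.9334
E[score] = 0.9552 + 0.9717 + 0.9334 = 2.8603

2.86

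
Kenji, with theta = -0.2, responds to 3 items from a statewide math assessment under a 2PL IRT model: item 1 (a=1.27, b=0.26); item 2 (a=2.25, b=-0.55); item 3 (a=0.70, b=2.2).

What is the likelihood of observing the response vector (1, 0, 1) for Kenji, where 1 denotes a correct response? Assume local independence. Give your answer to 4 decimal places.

P(theta) = 1 / (1 + exp(−a(theta − b)))
P_1 = 1/(1+e^{0.5842}) = 0.3580
P_2 = 1/(1+e^{-0.7875}) = 0.6873
P_3 = 1/(1+e^{1.6800}) = 0.1571
L = P_1 × (1−P_2) × P_3 = 0.3580 × 0.3127 × 0.1571 = 0.01758

0.0176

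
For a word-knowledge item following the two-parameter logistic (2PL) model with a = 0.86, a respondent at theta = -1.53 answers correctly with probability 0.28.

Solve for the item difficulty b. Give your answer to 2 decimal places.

-0.43

P(theta) = 1 / (1 + exp(−a(theta − b)))
logit(0.28) = ln(0.28/0.72) = -0.9445
b = theta − logit/(a) = -1.53 − (-0.9445)/0.8600 = -0.4318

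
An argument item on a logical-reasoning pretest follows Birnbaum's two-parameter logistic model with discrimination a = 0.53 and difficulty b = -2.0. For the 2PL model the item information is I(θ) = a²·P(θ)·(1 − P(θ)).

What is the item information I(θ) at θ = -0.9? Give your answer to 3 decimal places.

P = 1/(1+e^{-0.5830}) = 0.6418
P(1−P) = 0.6418 × 0.3582 = 0.2299
I = a² × P(1−P) = 0.53² × 0.2299 = 0.06458

0.065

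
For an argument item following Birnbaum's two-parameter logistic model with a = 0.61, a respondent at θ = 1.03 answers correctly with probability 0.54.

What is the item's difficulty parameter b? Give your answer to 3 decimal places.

P(θ) = 1 / (1 + exp(−a(θ − b)))
logit(0.54) = ln(0.54/0.46) = 0.1603
b = θ − logit/(a) = 1.03 − 0.1603/0.6100 = 0.7671

0.767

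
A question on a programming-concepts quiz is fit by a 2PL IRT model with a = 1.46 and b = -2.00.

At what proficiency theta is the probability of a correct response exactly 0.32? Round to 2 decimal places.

-2.52

P(theta) = 1 / (1 + exp(−a(theta − b)))
logit = ln(0.3200/0.6800) = -0.7538
theta = b + logit/(a) = -2.00 + (-0.7538)/1.4600 = -2.5163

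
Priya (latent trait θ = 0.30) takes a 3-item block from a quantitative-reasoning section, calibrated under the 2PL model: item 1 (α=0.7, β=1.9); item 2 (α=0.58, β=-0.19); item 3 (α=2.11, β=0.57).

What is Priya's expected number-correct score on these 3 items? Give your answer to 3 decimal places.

P(θ) = 1 / (1 + exp(−α(θ − β)))
P_1 = 1/(1+e^{1.1200}) = 0.2460
P_2 = 1/(1+e^{-0.2842}) = 0.5706
P_3 = 1/(1+e^{0.5697}) = 0.3613
E[score] = 0.2460 + 0.5706 + 0.3613 = 1.1779

1.178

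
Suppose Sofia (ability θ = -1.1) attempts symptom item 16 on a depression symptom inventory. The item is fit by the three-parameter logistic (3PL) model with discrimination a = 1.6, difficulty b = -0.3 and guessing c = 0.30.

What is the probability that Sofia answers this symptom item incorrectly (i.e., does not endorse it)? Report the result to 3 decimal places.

P(θ) = c + (1 − c) · 1 / (1 + exp(−a(θ − b)))
Exponent: 1.6 × (-1.1 − (-0.3)) = -1.2800
1/(1 + e^{1.2800}) = 0.2176
P = 0.30 + 0.70 × 0.2176 = 0.4523
P(incorrect) = 1 − 0.4523 = 0.5477

0.548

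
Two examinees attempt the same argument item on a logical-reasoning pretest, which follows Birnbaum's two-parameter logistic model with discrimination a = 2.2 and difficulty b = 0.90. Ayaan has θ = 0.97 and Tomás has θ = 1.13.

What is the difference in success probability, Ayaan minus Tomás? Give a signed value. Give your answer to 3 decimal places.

-0.085

P(θ) = 1 / (1 + exp(−a(θ − b)))
P(Ayaan) = 0.5384  [exponent 0.1540]
P(Tomás) = 0.6239  [exponent 0.5060]
Difference = 0.5384 − 0.6239 = -0.0854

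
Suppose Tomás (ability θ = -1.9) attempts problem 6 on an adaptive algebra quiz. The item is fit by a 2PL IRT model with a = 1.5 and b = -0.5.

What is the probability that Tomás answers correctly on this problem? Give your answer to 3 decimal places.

P(θ) = 1 / (1 + exp(−a(θ − b)))
Exponent: 1.5 × (-1.9 − (-0.5)) = -2.1000
1/(1 + e^{2.1000}) = 0.1091

0.109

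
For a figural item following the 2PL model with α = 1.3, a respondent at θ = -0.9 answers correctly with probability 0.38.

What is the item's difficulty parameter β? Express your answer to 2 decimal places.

P(θ) = 1 / (1 + exp(−α(θ − β)))
logit(0.38) = ln(0.38/0.62) = -0.4895
β = θ − logit/(α) = -0.9 − (-0.4895)/1.3000 = -0.5234

-0.52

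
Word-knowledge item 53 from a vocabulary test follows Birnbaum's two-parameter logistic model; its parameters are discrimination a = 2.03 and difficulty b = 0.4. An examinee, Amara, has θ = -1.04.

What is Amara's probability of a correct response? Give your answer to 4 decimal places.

0.0510

P(θ) = 1 / (1 + exp(−a(θ − b)))
Exponent: 2.03 × (-1.04 − 0.4) = -2.9232
1/(1 + e^{2.9232}) = 0.0510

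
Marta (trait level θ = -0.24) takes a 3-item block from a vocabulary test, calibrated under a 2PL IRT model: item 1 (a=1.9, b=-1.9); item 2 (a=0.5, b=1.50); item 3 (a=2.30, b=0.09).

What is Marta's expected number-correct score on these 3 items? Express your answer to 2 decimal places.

P(θ) = 1 / (1 + exp(−a(θ − b)))
P_1 = 1/(1+e^{-3.1540}) = 0.9591
P_2 = 1/(1+e^{0.8700}) = 0.2953
P_3 = 1/(1+e^{0.7590}) = 0.3189
E[score] = 0.9591 + 0.2953 + 0.3189 = 1.5732

1.57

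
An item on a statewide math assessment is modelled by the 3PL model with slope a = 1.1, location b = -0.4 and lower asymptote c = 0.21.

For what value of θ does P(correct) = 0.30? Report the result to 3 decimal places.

-2.265

P(θ) = c + (1 − c) · 1 / (1 + exp(−a(θ − b)))
Remove guessing floor: (0.30 − 0.21)/(1 − 0.21) = 0.1139
logit = ln(0.1139/0.8861) = -2.0513
θ = b + logit/(a) = -0.4 + (-2.0513)/1.1000 = -2.2648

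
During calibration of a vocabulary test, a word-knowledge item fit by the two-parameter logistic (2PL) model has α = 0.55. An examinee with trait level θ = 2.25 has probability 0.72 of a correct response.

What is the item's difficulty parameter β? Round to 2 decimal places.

P(θ) = 1 / (1 + exp(−α(θ − β)))
logit(0.72) = ln(0.72/0.28) = 0.9445
β = θ − logit/(α) = 2.25 − 0.9445/0.5500 = 0.5328

0.53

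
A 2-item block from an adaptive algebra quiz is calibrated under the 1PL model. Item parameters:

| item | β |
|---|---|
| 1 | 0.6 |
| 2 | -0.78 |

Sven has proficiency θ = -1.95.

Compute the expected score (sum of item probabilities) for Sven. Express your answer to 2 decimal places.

0.31

P(θ) = 1 / (1 + exp(−(θ − β)))
P_1 = 1/(1+e^{2.5500}) = 0.0724
P_2 = 1/(1+e^{1.1700}) = 0.2369
E[score] = 0.0724 + 0.2369 = 0.3093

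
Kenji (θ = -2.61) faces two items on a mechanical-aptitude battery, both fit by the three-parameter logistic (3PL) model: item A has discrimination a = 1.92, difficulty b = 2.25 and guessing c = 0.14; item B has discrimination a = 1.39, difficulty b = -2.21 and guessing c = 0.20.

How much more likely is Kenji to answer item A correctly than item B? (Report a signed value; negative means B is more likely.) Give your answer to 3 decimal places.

P(θ) = c + (1 − c) · 1 / (1 + exp(−a(θ − b)))
P_A = 0.1401
P_B = 0.4916
P_A − P_B = -0.3515

-0.352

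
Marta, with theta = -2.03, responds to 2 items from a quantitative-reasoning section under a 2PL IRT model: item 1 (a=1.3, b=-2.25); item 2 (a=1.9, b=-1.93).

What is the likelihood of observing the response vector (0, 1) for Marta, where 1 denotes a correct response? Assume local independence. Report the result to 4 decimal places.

P(theta) = 1 / (1 + exp(−a(theta − b)))
P_1 = 1/(1+e^{-0.2860}) = 0.5710
P_2 = 1/(1+e^{0.1900}) = 0.4526
L = (1−P_1) × P_2 = 0.4290 × 0.4526 = 0.19418

0.1942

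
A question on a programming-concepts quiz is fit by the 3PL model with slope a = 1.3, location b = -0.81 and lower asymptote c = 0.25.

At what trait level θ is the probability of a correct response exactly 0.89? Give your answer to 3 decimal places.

0.545

P(θ) = c + (1 − c) · 1 / (1 + exp(−a(θ − b)))
Remove guessing floor: (0.89 − 0.25)/(1 − 0.25) = 0.8533
logit = ln(0.8533/0.1467) = 1.7610
θ = b + logit/(a) = -0.81 + 1.7610/1.3000 = 0.5446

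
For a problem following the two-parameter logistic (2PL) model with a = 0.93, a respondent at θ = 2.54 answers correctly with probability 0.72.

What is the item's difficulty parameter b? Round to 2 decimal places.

P(θ) = 1 / (1 + exp(−a(θ − b)))
logit(0.72) = ln(0.72/0.28) = 0.9445
b = θ − logit/(a) = 2.54 − 0.9445/0.9300 = 1.5244

1.52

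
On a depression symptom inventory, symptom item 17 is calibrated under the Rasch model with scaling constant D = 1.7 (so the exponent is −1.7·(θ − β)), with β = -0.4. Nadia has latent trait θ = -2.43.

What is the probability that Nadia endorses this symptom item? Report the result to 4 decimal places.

0.0307

P(θ) = 1 / (1 + exp(−D·(θ − β)))
Exponent: 1.7 × (-2.43 − (-0.4)) = -3.4510
1/(1 + e^{3.4510}) = 0.0307
P = 0.0307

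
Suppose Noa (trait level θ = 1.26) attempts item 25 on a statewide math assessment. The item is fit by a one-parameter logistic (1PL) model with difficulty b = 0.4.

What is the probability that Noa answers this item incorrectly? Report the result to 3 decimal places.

0.297

P(θ) = 1 / (1 + exp(−(θ − b)))
Exponent: (1.26 − 0.4) = 0.8600
1/(1 + e^{-0.8600}) = 0.7027
P = 0.7027
P(incorrect) = 1 − 0.7027 = 0.2973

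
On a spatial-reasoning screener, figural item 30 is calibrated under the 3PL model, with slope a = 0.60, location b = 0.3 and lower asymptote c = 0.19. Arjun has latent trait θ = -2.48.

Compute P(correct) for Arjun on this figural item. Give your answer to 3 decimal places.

P(θ) = c + (1 − c) · 1 / (1 + exp(−a(θ − b)))
Exponent: 0.60 × (-2.48 − 0.3) = -1.6680
1/(1 + e^{1.6680}) = 0.1587
P = 0.19 + 0.81 × 0.1587 = 0.3185

0.319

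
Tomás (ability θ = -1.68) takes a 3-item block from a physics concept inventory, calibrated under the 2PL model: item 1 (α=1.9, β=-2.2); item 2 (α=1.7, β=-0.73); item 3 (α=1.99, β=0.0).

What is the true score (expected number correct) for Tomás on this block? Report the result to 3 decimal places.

0.929

P(θ) = 1 / (1 + exp(−α(θ − β)))
P_1 = 1/(1+e^{-0.9880}) = 0.7287
P_2 = 1/(1+e^{1.6150}) = 0.1659
P_3 = 1/(1+e^{3.3432}) = 0.0341
E[score] = 0.7287 + 0.1659 + 0.0341 = 0.9287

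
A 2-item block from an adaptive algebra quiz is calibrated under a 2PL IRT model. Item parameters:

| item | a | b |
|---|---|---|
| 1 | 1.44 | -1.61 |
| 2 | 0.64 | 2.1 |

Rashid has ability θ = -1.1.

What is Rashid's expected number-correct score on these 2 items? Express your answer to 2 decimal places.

P(θ) = 1 / (1 + exp(−a(θ − b)))
P_1 = 1/(1+e^{-0.7344}) = 0.6758
P_2 = 1/(1+e^{2.0480}) = 0.1143
E[score] = 0.6758 + 0.1143 = 0.7900

0.79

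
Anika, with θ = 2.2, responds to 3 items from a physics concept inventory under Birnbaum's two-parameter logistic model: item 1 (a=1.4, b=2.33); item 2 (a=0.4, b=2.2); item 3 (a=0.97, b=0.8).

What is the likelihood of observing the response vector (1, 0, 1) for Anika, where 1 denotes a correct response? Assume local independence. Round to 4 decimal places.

P(θ) = 1 / (1 + exp(−a(θ − b)))
P_1 = 1/(1+e^{0.1820}) = 0.4546
P_2 = 1/(1+e^{0.0000}) = 0.5000
P_3 = 1/(1+e^{-1.3580}) = 0.7954
L = P_1 × (1−P_2) × P_3 = 0.4546 × 0.5000 × 0.7954 = 0.18081

0.1808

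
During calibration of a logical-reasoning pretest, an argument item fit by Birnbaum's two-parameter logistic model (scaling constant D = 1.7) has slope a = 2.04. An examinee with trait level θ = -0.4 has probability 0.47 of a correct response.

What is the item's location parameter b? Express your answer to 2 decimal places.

P(θ) = 1 / (1 + exp(−D·a(θ − b)))
logit(0.47) = ln(0.47/0.53) = -0.1201
b = θ − logit/(1.7·a) = -0.4 − (-0.1201)/3.4680 = -0.3654

-0.37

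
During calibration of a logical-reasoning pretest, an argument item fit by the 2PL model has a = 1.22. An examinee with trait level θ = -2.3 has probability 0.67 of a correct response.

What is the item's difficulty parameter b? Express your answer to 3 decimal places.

-2.880

P(θ) = 1 / (1 + exp(−a(θ − b)))
logit(0.67) = ln(0.67/0.33) = 0.7082
b = θ − logit/(a) = -2.3 − 0.7082/1.2200 = -2.8805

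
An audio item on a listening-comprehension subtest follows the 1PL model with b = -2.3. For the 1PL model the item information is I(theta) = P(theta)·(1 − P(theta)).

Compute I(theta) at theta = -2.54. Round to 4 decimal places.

0.2464

P = 1/(1+e^{0.2400}) = 0.4403
P(1−P) = 0.4403 × 0.5597 = 0.2464
I = P(1−P) = 0.24643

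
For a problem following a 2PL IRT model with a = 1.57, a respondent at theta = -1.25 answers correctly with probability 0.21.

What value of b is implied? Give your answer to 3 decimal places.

P(theta) = 1 / (1 + exp(−a(theta − b)))
logit(0.21) = ln(0.21/0.79) = -1.3249
b = theta − logit/(a) = -1.25 − (-1.3249)/1.5700 = -0.4061

-0.406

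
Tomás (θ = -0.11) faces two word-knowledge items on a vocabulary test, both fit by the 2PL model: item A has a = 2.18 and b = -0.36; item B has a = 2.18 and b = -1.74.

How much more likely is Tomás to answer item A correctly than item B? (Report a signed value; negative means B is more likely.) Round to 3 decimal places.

P(θ) = 1 / (1 + exp(−a(θ − b)))
P_A = 0.6330
P_B = 0.9722
P_A − P_B = -0.3392

-0.339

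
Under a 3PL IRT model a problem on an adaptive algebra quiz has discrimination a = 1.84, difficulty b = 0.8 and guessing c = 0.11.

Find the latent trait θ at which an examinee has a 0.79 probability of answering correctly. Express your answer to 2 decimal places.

P(θ) = c + (1 − c) · 1 / (1 + exp(−a(θ − b)))
Remove guessing floor: (0.79 − 0.11)/(1 − 0.11) = 0.7640
logit = ln(0.7640/0.2360) = 1.1750
θ = b + logit/(a) = 0.8 + 1.1750/1.8400 = 1.4386

1.44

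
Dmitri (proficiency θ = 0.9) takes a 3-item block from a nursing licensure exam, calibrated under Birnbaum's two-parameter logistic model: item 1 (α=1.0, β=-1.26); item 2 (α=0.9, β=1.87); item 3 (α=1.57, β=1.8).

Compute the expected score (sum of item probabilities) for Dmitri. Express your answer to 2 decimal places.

P(θ) = 1 / (1 + exp(−α(θ − β)))
P_1 = 1/(1+e^{-2.1600}) = 0.8966
P_2 = 1/(1+e^{0.8730}) = 0.2946
P_3 = 1/(1+e^{1.4130}) = 0.1958
E[score] = 0.8966 + 0.2946 + 0.1958 = 1.3870

1.39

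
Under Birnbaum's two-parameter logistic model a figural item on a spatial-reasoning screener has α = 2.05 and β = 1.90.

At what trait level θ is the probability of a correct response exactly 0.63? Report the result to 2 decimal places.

P(θ) = 1 / (1 + exp(−α(θ − β)))
logit = ln(0.6300/0.3700) = 0.5322
θ = β + logit/(α) = 1.90 + 0.5322/2.0500 = 2.1596

2.16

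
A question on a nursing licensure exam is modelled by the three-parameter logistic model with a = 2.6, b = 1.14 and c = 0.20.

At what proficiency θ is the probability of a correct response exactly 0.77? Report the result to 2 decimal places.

P(θ) = c + (1 − c) · 1 / (1 + exp(−a(θ − b)))
Remove guessing floor: (0.77 − 0.20)/(1 − 0.20) = 0.7125
logit = ln(0.7125/0.2875) = 0.9076
θ = b + logit/(a) = 1.14 + 0.9076/2.6000 = 1.4891

1.49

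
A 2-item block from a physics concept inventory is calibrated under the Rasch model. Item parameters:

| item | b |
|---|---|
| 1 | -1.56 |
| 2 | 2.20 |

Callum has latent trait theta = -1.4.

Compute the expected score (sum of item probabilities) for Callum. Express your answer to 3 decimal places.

0.567

P(theta) = 1 / (1 + exp(−(theta − b)))
P_1 = 1/(1+e^{-0.1600}) = 0.5399
P_2 = 1/(1+e^{3.6000}) = 0.0266
E[score] = 0.5399 + 0.0266 = 0.5665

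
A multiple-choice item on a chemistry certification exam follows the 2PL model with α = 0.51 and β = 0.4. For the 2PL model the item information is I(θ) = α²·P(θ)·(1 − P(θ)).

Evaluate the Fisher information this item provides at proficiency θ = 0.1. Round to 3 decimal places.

0.065

P = 1/(1+e^{0.1530}) = 0.4618
P(1−P) = 0.4618 × 0.5382 = 0.2485
I = α² × P(1−P) = 0.51² × 0.2485 = 0.06465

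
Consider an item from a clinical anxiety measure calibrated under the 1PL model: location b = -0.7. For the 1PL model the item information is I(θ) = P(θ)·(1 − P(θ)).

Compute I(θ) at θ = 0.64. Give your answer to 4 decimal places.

0.1644

P = 1/(1+e^{-1.3400}) = 0.7925
P(1−P) = 0.7925 × 0.2075 = 0.1644
I = P(1−P) = 0.16445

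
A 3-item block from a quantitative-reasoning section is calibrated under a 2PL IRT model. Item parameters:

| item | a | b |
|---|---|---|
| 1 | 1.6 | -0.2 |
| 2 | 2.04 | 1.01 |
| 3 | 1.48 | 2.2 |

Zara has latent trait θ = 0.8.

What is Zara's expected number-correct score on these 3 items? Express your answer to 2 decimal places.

1.34

P(θ) = 1 / (1 + exp(−a(θ − b)))
P_1 = 1/(1+e^{-1.6000}) = 0.8320
P_2 = 1/(1+e^{0.4284}) = 0.3945
P_3 = 1/(1+e^{2.0720}) = 0.1118
E[score] = 0.8320 + 0.3945 + 0.1118 = 1.3384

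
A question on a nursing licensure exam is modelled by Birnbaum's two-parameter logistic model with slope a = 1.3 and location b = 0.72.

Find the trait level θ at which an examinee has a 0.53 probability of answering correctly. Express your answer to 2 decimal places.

0.81

P(θ) = 1 / (1 + exp(−a(θ − b)))
logit = ln(0.5300/0.4700) = 0.1201
θ = b + logit/(a) = 0.72 + 0.1201/1.3000 = 0.8124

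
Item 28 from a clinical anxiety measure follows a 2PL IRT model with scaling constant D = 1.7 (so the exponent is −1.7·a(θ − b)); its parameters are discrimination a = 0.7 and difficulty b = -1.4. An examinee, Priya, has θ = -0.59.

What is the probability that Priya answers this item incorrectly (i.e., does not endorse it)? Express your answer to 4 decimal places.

0.2761

P(θ) = 1 / (1 + exp(−D·a(θ − b)))
Exponent: 1.7 × 0.7 × (-0.59 − (-1.4)) = 0.9639
1/(1 + e^{-0.9639}) = 0.7239
P = 0.7239
P(incorrect) = 1 − 0.7239 = 0.2761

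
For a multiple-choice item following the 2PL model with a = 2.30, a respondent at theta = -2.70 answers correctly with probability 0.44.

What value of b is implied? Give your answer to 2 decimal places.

P(theta) = 1 / (1 + exp(−a(theta − b)))
logit(0.44) = ln(0.44/0.56) = -0.2412
b = theta − logit/(a) = -2.70 − (-0.2412)/2.3000 = -2.5951

-2.60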